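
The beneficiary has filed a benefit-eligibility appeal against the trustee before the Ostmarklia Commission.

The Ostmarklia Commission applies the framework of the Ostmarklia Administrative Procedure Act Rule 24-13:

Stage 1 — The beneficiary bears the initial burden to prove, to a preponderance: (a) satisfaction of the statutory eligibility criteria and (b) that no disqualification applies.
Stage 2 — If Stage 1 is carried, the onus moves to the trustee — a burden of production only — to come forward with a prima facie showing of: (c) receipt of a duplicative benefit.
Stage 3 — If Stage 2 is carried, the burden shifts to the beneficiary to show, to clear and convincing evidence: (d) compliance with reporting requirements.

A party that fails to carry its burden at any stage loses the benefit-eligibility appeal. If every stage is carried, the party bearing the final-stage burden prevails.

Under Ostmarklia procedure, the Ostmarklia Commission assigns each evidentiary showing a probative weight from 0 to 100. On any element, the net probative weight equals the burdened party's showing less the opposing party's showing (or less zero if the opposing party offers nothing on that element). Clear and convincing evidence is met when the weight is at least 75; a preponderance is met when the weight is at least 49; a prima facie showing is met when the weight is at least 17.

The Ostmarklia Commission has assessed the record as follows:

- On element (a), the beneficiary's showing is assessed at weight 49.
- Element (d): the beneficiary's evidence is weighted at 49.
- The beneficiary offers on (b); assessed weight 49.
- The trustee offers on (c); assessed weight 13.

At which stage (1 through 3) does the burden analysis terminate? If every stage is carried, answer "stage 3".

At Stage 1 the beneficiary must meet a preponderance (weight is at least 49): on (a) the weight is 49, which does reach 49, so (a) meets the standard; on (b) the weight is 49, which does reach 49, so (b) meets the standard.
  Stage 1 is satisfied; the onus moves to the trustee.
At Stage 2 the trustee must meet a prima facie showing (weight is at least 17): on (c) the weight is 13, which does not reach 17, so (c) does not meet the standard.
  Stage 2 not carried; the trustee fails its burden.
So the beneficiary prevails.

stage 2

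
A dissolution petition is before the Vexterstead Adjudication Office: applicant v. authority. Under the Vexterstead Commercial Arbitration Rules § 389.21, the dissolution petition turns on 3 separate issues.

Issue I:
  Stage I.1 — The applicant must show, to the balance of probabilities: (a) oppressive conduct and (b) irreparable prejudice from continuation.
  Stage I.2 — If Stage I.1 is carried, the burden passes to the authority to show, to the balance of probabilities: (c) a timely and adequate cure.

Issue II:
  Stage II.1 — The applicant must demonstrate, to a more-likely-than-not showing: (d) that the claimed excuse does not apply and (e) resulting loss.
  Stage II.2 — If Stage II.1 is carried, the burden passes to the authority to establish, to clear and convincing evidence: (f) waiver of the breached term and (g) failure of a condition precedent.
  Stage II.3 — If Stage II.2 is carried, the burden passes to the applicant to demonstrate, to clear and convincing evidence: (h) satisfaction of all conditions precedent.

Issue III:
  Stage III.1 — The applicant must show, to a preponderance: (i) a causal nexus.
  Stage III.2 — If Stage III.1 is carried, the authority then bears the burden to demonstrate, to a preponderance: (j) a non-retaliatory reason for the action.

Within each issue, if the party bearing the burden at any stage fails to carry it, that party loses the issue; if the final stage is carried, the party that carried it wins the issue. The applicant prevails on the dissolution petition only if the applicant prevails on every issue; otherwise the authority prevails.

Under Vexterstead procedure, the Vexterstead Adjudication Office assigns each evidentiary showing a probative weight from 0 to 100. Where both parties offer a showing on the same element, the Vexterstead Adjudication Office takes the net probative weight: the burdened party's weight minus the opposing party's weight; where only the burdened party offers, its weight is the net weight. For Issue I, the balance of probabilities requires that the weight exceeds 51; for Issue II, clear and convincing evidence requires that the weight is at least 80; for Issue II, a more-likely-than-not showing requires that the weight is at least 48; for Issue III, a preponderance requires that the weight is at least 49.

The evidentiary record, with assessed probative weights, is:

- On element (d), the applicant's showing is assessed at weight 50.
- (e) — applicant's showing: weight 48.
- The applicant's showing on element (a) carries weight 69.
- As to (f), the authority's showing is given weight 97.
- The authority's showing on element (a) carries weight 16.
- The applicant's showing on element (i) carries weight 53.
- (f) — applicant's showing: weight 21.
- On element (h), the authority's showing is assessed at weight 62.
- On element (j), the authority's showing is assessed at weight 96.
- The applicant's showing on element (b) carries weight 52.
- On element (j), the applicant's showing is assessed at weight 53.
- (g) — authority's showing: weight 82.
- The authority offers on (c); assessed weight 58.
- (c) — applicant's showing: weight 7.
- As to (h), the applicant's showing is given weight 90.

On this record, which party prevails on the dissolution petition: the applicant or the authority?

— Issue I —
Stage I.1 — burden on applicant; standard: the balance of probabilities (weight exceeds 51).
    (a): 69 − 16 = 53 > 51 [met]
    (b): 52 > 51 [met]
  The applicant carries Stage I.1; the authority now bears the burden.
Stage I.2 — burden on authority; standard: the balance of probabilities (weight exceeds 51).
    (c): 58 − 7 = 51 ≤ 51 [not met]
  Not every element is met, so the authority fails to carry Stage I.2.
So the applicant prevails on this issue.
— Issue II —
Stage II.1 (applicant, a more-likely-than-not showing, weight is at least 48): (d) 50 ≥ 48 — meets; (e) 48 ≥ 48 — meets.
  Stage II.1 is satisfied; the onus moves to the authority.
Stage II.2 (authority, clear and convincing evidence, weight is at least 80): (f) net 97−21=76 < 80 — fails; (g) 82 ≥ 80 — meets.
  Stage II.2 not carried; the authority fails its burden.
The analysis ends at Stage II.2; the applicant prevails on this issue.
— Issue III —
Stage III.1 (applicant, a preponderance, weight is at least 49): (i) 53 ≥ 49 — meets.
  Stage III.1 is satisfied; the onus moves to the authority.
Stage III.2 (authority, a preponderance, weight is at least 49): (j) net 96−53=43 < 49 — fails.
  Not every element is met, so the authority fails to carry Stage III.2.
The analysis ends at Stage III.2; the applicant prevails on this issue.
Per-issue: Issue I → applicant; Issue II → applicant; Issue III → applicant. The applicant must prevail on every issue; overall, the applicant prevails.

applicant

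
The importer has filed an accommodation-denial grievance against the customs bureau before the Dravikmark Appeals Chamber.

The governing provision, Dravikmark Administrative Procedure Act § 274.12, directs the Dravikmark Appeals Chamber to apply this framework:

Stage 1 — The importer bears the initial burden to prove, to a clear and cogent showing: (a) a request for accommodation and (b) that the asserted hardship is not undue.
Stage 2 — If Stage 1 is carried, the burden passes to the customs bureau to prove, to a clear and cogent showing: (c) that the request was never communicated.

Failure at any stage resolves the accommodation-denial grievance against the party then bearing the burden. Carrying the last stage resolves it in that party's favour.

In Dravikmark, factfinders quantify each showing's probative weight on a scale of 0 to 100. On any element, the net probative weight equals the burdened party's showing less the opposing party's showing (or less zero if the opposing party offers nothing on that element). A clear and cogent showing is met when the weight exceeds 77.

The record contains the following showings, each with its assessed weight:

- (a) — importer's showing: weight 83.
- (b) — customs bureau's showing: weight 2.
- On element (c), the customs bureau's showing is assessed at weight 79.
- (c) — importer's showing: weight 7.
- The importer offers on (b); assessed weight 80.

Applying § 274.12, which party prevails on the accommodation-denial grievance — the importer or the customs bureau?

At Stage 1 the importer must meet a clear and cogent showing (weight exceeds 77): on (a) the weight is 83, > 77, so (a) meets the standard; on (b) the weight is 80 less the opposing 2 gives net 78, > 77, so (b) meets the standard.
  The importer carries Stage 1; the customs bureau now bears the burden.
At Stage 2 the customs bureau must meet a clear and cogent showing (weight exceeds 77): on (c) the weight is 79 less the opposing 7 gives net 72, ≤ 77, so (c) does not meet the standard.
  The customs bureau does not carry Stage 2.
So the importer prevails.

importer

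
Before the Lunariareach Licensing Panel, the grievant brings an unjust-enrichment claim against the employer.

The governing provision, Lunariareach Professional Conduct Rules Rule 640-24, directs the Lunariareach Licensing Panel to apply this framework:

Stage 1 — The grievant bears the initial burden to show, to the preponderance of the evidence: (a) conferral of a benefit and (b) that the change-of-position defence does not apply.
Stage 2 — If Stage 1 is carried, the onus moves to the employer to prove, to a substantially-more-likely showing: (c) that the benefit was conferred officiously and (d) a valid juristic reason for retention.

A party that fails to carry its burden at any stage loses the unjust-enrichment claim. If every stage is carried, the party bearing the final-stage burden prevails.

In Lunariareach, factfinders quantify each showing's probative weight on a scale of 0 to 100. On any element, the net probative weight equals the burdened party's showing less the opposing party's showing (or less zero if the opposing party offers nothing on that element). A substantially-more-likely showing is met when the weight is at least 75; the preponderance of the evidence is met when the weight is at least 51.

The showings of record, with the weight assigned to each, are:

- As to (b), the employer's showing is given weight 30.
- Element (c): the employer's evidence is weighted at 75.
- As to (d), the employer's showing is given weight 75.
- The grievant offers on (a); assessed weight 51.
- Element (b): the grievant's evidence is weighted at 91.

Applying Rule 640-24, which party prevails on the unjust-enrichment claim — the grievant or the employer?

At Stage 1 the grievant must meet the preponderance of the evidence (weight is at least 51): on (a) the weight is 51, which does reach 51, so (a) meets the standard; on (b) the weight is 91 less the opposing 30 gives net 61, which does reach 51, so (b) meets the standard.
  All elements met. The burden passes to the employer.
At Stage 2 the employer must meet a substantially-more-likely showing (weight is at least 75): on (c) the weight is 75, which does reach 75, so (c) meets the standard; on (d) the weight is 75, ≥ 75, so (d) meets the standard.
  All elements met at the final stage.
With every stage satisfied, the employer prevails.

employer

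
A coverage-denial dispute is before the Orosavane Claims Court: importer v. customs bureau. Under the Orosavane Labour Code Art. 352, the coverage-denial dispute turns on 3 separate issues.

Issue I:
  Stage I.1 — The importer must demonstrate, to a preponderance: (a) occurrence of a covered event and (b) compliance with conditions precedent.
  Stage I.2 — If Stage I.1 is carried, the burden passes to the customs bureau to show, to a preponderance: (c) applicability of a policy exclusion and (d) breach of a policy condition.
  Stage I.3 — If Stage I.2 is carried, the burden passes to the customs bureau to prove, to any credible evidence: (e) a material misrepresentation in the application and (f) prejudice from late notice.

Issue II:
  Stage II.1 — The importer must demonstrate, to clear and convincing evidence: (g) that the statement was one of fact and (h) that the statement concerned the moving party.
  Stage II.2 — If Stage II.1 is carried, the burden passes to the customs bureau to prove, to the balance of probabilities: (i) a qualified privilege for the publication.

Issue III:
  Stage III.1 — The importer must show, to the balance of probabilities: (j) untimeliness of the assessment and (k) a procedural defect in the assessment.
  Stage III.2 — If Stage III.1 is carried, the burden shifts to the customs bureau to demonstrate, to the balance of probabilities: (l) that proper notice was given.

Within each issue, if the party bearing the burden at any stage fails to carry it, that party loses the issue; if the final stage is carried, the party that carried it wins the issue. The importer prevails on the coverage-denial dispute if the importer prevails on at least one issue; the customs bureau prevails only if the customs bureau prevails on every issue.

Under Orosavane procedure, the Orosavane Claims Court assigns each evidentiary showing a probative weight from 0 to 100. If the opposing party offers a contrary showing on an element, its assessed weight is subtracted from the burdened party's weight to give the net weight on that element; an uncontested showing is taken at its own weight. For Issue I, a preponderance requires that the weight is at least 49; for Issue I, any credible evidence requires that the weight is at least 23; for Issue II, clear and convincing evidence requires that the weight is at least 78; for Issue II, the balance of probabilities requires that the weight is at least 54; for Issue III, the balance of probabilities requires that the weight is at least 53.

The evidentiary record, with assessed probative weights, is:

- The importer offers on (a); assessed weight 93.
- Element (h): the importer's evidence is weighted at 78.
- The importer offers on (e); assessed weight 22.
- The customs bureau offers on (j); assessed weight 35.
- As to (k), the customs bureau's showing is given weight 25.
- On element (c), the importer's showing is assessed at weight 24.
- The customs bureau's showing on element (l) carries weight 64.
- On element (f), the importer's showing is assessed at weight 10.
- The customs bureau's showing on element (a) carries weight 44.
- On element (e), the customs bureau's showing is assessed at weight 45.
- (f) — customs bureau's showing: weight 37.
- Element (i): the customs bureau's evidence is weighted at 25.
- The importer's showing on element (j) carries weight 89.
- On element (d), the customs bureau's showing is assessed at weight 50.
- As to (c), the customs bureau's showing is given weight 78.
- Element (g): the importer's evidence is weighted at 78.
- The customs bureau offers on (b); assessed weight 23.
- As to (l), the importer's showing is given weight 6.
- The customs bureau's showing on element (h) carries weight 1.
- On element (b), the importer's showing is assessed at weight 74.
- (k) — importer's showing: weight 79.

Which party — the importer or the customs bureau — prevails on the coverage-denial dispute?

customs bureau

— Issue I —
Stage I.1 — burden on importer; standard: a preponderance (weight is at least 49).
    (a): 93 − 44 = 49 ≥ 49 [met]
    (b): 74 − 23 = 51 ≥ 49 [met]
  Stage I.1 carried; the burden shifts to the customs bureau.
Stage I.2 — burden on customs bureau; standard: a preponderance (weight is at least 49).
    (c): 78 − 24 = 54 ≥ 49 [met]
    (d): 50 ≥ 49 [met]
  All elements met. The customs bureau retains the burden for Stage I.3.
Stage I.3 — burden on customs bureau; standard: any credible evidence (weight is at least 23).
    (e): 45 − 22 = 23 ≥ 23 [met]
    (f): 37 − 10 = 27 ≥ 23 [met]
  The customs bureau carries the last stage.
All stages carried — the customs bureau prevails on this issue.
— Issue II —
At Stage II.1 the importer must meet clear and convincing evidence (weight is at least 78): on (g) the weight is 78, which does reach 78, so (g) meets the standard; on (h) the weight is 78 less the opposing 1 gives net 77, which does not reach 78, so (h) does not meet the standard.
  Stage II.1 not carried; the importer fails its burden.
The customs bureau prevails on this issue.
— Issue III —
Stage III.1 — burden on importer; standard: the balance of probabilities (weight is at least 53).
    (j): 89 − 35 = 54 ≥ 53 [met]
    (k): 79 − 25 = 54 ≥ 53 [met]
  All elements met. The burden passes to the customs bureau.
Stage III.2 — burden on customs bureau; standard: the balance of probabilities (weight is at least 53).
    (l): 64 − 6 = 58 ≥ 53 [met]
  All elements met at the final stage.
Every stage carried; the customs bureau prevails on this issue.
Per-issue: Issue I → customs bureau; Issue II → customs bureau; Issue III → customs bureau. The importer must prevail on at least one issue; overall, the customs bureau prevails.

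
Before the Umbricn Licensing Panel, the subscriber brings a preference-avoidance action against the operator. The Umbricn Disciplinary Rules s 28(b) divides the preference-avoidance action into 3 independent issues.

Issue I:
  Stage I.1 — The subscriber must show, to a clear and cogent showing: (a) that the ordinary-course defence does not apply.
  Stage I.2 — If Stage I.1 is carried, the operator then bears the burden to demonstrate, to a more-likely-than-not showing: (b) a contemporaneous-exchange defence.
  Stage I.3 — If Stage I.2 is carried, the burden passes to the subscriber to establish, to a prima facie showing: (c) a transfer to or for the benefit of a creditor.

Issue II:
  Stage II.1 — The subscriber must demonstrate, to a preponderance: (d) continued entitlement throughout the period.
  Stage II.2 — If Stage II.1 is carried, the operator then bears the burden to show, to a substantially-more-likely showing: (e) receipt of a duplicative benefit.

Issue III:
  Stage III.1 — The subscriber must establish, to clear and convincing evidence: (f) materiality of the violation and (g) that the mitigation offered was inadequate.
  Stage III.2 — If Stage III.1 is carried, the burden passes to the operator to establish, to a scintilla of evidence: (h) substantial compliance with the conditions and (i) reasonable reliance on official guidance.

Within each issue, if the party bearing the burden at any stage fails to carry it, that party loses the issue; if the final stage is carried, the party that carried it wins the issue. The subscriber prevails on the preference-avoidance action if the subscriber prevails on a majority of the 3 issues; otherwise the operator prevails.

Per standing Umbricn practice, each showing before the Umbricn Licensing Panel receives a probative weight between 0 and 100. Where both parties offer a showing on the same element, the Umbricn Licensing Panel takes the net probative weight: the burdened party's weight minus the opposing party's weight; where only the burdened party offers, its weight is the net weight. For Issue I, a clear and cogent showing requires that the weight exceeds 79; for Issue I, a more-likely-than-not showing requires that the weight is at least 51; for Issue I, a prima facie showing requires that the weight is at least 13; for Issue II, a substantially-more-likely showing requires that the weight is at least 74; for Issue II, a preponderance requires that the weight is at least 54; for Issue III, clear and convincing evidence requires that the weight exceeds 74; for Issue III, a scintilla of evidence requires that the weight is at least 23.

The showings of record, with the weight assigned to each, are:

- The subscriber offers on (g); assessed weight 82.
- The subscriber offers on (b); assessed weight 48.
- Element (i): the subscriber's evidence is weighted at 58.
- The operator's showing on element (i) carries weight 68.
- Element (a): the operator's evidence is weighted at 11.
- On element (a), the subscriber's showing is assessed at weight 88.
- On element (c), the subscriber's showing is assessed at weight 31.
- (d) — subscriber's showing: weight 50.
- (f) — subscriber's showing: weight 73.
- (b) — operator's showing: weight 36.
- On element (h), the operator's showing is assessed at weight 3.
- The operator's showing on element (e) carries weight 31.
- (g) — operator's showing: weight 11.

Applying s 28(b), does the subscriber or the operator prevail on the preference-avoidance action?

— Issue I —
Stage I.1 (subscriber, a clear and cogent showing, weight exceeds 79): (a) net 88−11=77 ≤ 79 — fails.
  Not every element is met, so the subscriber fails to carry Stage I.1.
The operator prevails on this issue.
— Issue II —
Stage II.1 (subscriber, a preponderance, weight is at least 54): (d) 50 < 54 — fails.
  Not every element is met, so the subscriber fails to carry Stage II.1.
The analysis ends at Stage II.1; the operator prevails on this issue.
— Issue III —
At Stage III.1 the subscriber must meet clear and convincing evidence (weight exceeds 74): on (f) the weight is 73, ≤ 74, so (f) does not meet the standard; on (g) the weight is 82 less the opposing 11 gives net 71, which does not exceed 74, so (g) does not meet the standard.
  The subscriber does not carry Stage III.1.
The operator prevails on this issue.
Per-issue: Issue I → operator; Issue II → operator; Issue III → operator. The subscriber must prevail on a majority of issues; overall, the operator prevails.

operator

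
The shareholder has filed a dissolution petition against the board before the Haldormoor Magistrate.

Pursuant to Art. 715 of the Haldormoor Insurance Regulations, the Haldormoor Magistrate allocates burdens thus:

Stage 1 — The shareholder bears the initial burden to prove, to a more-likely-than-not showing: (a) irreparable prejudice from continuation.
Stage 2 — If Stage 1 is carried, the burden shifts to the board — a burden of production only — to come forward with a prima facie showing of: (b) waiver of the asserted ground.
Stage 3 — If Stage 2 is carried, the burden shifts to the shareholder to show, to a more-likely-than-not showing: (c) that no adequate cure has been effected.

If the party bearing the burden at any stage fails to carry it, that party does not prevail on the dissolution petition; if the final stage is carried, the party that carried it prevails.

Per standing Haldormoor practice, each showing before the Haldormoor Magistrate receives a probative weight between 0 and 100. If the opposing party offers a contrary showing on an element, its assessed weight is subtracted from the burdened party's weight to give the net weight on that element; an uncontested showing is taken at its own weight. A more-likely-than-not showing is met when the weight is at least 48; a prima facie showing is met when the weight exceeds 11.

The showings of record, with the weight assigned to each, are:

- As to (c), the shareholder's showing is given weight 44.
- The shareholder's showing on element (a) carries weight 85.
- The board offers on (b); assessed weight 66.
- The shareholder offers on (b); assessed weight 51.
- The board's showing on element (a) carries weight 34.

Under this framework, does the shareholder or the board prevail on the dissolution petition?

Stage 1 (shareholder, a more-likely-than-not showing, weight is at least 48): (a) net 85−34=51 ≥ 48 — meets.
  Stage 1 carried; the burden shifts to the board.
Stage 2 (board, a prima facie showing, weight exceeds 11): (b) net 66−51=15 > 11 — meets.
  Stage 2 carried; the burden shifts to the shareholder.
Stage 3 (shareholder, a more-likely-than-not showing, weight is at least 48): (c) 44 < 48 — fails.
  Stage 3 not carried; the shareholder fails its burden.
The analysis ends at Stage 3; the board prevails.

board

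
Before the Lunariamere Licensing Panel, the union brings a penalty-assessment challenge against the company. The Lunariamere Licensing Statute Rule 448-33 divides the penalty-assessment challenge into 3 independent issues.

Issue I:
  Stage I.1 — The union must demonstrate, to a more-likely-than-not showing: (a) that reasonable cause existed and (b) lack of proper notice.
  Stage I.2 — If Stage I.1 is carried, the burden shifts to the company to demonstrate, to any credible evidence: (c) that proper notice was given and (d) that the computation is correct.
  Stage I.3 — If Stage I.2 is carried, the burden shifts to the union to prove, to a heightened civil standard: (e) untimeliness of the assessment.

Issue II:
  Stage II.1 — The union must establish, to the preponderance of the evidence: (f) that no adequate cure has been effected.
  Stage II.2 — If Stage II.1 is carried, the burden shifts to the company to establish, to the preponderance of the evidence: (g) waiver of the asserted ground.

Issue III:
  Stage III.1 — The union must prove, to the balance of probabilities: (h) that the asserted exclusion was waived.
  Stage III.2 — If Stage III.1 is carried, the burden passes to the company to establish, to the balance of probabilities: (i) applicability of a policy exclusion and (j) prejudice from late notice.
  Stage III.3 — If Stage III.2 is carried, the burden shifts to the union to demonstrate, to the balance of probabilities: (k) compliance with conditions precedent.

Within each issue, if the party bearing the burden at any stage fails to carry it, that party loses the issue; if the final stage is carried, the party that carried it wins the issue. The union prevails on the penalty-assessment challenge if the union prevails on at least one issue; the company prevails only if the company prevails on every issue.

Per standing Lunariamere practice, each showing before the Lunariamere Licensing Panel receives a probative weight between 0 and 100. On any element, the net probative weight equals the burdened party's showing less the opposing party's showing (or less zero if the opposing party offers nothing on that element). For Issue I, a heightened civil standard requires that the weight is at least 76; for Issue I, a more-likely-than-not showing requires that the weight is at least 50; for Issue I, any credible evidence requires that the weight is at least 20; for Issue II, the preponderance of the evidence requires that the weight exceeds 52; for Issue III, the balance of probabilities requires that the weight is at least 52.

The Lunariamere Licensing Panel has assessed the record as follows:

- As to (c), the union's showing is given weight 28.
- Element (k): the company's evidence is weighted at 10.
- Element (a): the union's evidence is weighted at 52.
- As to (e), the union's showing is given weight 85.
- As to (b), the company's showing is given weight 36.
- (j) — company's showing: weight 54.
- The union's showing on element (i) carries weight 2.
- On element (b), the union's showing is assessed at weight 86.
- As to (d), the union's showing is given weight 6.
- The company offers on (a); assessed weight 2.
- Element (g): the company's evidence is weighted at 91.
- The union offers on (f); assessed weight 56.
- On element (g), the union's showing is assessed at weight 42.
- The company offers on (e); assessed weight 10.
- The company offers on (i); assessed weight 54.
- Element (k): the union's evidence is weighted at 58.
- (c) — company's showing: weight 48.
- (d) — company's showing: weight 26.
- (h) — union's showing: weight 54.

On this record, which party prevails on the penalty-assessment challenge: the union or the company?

union

— Issue I —
Stage I.1 (union, a more-likely-than-not showing, weight is at least 50): (a) net 52−2=50 ≥ 50 — meets; (b) net 86−36=50 ≥ 50 — meets.
  The union carries Stage I.1; the company now bears the burden.
Stage I.2 (company, any credible evidence, weight is at least 20): (c) net 48−28=20 ≥ 20 — meets; (d) net 26−6=20 ≥ 20 — meets.
  Stage I.2 is satisfied; the onus moves to the union.
Stage I.3 (union, a heightened civil standard, weight is at least 76): (e) net 85−10=75 < 76 — fails.
  Stage I.3 not carried; the union fails its burden.
The company prevails on this issue.
— Issue II —
At Stage II.1 the union must meet the preponderance of the evidence (weight exceeds 52): on (f) the weight is 56, which does exceed 52, so (f) meets the standard.
  Stage II.1 is satisfied; the onus moves to the company.
At Stage II.2 the company must meet the preponderance of the evidence (weight exceeds 52): on (g) the weight is 91 less the opposing 42 gives net 49, ≤ 52, so (g) does not meet the standard.
  Stage II.2 not carried; the company fails its burden.
The union prevails on this issue.
— Issue III —
At Stage III.1 the union must meet the balance of probabilities (weight is at least 52): on (h) the weight is 54, which does reach 52, so (h) meets the standard.
  All elements met. The burden passes to the company.
At Stage III.2 the company must meet the balance of probabilities (weight is at least 52): on (i) the weight is 54 less the opposing 2 gives net 52, which does reach 52, so (i) meets the standard; on (j) the weight is 54, ≥ 52, so (j) meets the standard.
  Stage III.2 carried; the burden shifts to the union.
At Stage III.3 the union must meet the balance of probabilities (weight is at least 52): on (k) the weight is 58 less the opposing 10 gives net 48, < 52, so (k) does not meet the standard.
  Not every element is met, so the union fails to carry Stage III.3.
The company prevails on this issue.
Per-issue: Issue I → company; Issue II → union; Issue III → company. The union must prevail on at least one issue; overall, the union prevails.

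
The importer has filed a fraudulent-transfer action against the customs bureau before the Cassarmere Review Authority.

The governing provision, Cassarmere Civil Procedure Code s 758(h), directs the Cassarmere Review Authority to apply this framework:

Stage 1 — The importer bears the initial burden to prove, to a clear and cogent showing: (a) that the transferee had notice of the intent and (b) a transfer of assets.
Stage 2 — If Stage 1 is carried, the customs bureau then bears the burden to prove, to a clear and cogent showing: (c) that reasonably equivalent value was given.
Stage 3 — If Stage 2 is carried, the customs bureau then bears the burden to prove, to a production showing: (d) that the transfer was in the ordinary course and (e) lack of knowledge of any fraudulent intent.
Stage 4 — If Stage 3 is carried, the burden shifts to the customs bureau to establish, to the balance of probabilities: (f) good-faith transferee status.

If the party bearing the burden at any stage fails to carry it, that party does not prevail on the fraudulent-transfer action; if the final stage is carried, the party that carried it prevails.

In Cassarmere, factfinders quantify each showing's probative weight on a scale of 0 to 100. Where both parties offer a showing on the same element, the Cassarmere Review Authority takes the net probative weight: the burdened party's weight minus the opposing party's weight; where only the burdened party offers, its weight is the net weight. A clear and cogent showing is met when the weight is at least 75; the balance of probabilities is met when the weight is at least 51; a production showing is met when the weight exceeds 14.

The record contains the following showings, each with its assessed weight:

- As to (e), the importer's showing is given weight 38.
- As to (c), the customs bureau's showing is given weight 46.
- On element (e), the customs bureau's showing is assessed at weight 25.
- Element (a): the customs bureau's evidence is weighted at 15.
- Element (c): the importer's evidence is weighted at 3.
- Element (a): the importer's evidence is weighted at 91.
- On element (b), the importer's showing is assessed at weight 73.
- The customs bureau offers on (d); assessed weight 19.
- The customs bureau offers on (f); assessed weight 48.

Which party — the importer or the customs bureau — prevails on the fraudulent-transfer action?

customs bureau

Stage 1 (importer, a clear and cogent showing, weight is at least 75): (a) net 91−15=76 ≥ 75 — meets; (b) 73 < 75 — fails.
  Stage 1 not carried; the importer fails its burden.
The customs bureau prevails.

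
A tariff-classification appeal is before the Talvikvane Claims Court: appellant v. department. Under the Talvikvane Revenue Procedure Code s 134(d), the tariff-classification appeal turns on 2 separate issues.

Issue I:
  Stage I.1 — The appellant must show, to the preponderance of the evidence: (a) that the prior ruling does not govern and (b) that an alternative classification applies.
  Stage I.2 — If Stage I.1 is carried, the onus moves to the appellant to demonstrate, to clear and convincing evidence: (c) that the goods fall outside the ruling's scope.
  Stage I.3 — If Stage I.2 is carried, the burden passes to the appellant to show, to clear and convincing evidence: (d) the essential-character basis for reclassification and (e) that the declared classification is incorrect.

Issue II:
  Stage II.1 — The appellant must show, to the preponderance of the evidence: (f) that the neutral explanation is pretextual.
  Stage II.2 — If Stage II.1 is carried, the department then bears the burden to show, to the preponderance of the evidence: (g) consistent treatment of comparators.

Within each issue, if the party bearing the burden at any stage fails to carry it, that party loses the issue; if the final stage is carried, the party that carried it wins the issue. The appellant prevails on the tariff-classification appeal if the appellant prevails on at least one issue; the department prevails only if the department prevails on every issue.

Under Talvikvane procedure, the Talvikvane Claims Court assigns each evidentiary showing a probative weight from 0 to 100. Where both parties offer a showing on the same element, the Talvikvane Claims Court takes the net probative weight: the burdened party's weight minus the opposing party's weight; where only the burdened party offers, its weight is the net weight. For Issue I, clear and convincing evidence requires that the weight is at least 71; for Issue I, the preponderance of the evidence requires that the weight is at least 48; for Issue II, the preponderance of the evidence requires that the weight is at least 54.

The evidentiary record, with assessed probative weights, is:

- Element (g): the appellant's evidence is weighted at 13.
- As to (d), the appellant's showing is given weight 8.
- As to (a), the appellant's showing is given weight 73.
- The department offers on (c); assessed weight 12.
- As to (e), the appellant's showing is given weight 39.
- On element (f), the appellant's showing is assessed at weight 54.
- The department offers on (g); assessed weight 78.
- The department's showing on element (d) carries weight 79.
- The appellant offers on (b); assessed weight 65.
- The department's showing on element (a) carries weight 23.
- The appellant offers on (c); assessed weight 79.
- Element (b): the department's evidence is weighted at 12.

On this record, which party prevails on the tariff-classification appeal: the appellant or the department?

department

— Issue I —
Stage I.1 — burden on appellant; standard: the preponderance of the evidence (weight is at least 48).
    (a): 73 − 23 = 50 ≥ 48 [met]
    (b): 65 − 12 = 53 ≥ 48 [met]
  Stage I.1 carried; the burden remains with the appellant.
Stage I.2 — burden on appellant; standard: clear and convincing evidence (weight is at least 71).
    (c): 79 − 12 = 67 < 71 [not met]
  Stage I.2 not carried; the appellant fails its burden.
So the department prevails on this issue.
— Issue II —
Stage II.1 (appellant, the preponderance of the evidence, weight is at least 54): (f) 54 ≥ 54 — meets.
  Stage II.1 carried; the burden shifts to the department.
Stage II.2 (department, the preponderance of the evidence, weight is at least 54): (g) net 78−13=65 ≥ 54 — meets.
  Stage II.2 carried; the final stage is satisfied.
Every stage carried; the department prevails on this issue.
Per-issue: Issue I → department; Issue II → department. The appellant must prevail on at least one issue; overall, the department prevails.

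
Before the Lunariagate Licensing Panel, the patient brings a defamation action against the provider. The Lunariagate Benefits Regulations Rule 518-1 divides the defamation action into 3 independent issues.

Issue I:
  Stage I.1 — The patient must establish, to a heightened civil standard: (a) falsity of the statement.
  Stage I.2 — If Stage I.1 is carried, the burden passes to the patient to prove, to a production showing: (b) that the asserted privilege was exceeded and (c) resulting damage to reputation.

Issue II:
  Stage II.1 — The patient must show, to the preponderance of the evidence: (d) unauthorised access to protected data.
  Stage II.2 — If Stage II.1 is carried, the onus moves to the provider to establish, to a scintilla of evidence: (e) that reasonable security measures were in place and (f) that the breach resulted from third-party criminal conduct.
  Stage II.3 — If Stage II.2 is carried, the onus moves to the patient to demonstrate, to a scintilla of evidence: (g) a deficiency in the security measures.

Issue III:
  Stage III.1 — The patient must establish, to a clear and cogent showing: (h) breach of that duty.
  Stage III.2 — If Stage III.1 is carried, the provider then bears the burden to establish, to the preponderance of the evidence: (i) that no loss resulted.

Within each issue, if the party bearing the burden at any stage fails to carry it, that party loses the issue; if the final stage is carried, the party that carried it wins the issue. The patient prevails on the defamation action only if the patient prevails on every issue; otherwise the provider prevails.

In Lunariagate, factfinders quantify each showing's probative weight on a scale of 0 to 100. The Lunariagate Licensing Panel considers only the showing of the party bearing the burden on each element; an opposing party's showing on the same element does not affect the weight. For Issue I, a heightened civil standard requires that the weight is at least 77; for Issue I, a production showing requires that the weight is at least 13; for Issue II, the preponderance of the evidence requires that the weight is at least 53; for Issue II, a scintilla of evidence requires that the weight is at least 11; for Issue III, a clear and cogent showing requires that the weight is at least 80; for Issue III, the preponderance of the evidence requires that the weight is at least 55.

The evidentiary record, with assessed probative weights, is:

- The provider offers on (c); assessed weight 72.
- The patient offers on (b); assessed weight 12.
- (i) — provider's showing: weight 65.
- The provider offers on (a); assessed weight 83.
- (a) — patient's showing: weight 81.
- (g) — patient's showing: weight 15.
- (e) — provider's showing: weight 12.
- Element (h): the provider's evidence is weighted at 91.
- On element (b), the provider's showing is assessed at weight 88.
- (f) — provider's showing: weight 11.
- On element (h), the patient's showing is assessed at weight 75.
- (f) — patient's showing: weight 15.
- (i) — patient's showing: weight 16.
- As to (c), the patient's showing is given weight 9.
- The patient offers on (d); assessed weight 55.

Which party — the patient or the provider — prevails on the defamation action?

provider

— Issue I —
Stage I.1 (patient, a heightened civil standard, weight is at least 77): (a) 81 (provider's 83 disregarded) ≥ 77 — meets.
  Stage I.1 is satisfied; the patient continues to bear the burden.
Stage I.2 (patient, a production showing, weight is at least 13): (b) 12 (provider's 88 disregarded) < 13 — fails; (c) 9 (provider's 72 disregarded) < 13 — fails.
  The patient does not carry Stage I.2.
So the provider prevails on this issue.
— Issue II —
At Stage II.1 the patient must meet the preponderance of the evidence (weight is at least 53): on (d) the weight is 55, ≥ 53, so (d) meets the standard.
  The patient carries Stage II.1; the provider now bears the burden.
At Stage II.2 the provider must meet a scintilla of evidence (weight is at least 11): on (e) the weight is 12, which does reach 11, so (e) meets the standard; on (f) the weight is 11 (the patient's 15 is given no effect), ≥ 11, so (f) meets the standard.
  All elements met. The burden passes to the patient.
At Stage II.3 the patient must meet a scintilla of evidence (weight is at least 11): on (g) the weight is 15, which does reach 11, so (g) meets the standard.
  The patient carries the last stage.
With every stage satisfied, the patient prevails on this issue.
— Issue III —
At Stage III.1 the patient must meet a clear and cogent showing (weight is at least 80): on (h) the weight is 75 (the provider's 91 is given no effect), < 80, so (h) does not meet the standard.
  Not every element is met, so the patient fails to carry Stage III.1.
The analysis ends at Stage III.1; the provider prevails on this issue.
Per-issue: Issue I → provider; Issue II → patient; Issue III → provider. The patient must prevail on every issue; overall, the provider prevails.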